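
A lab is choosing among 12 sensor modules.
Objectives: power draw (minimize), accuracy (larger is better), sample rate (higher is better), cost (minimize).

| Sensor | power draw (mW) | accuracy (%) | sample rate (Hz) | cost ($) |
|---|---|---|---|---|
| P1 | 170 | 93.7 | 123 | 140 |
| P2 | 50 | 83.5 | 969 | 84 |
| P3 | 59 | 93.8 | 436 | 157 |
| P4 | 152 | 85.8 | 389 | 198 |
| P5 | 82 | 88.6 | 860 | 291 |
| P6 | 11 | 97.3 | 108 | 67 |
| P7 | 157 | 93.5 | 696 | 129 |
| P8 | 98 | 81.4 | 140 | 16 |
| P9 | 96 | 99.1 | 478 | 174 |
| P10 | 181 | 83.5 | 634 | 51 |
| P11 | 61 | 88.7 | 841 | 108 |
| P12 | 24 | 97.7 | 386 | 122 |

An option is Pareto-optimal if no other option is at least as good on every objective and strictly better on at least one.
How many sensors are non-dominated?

P1: dominated by P12 (power draw 24≤170, accuracy 97.7≥93.7, sample rate 386≥123, cost 122≤140).
P2: not dominated (best sample rate).
P3: not dominated.
P4: dominated by P3 (power draw 59≤152, accuracy 93.8≥85.8, sample rate 436≥389, cost 157≤198).
P5: not dominated.
P6: not dominated (best power draw).
P7: not dominated.
P8: not dominated (best cost).
P9: not dominated (best accuracy).
P10: not dominated.
P11: not dominated.
P12: not dominated.
Pareto-optimal: P2, P3, P5, P6, P7, P8, P9, P10, P11, P12 → 10.

10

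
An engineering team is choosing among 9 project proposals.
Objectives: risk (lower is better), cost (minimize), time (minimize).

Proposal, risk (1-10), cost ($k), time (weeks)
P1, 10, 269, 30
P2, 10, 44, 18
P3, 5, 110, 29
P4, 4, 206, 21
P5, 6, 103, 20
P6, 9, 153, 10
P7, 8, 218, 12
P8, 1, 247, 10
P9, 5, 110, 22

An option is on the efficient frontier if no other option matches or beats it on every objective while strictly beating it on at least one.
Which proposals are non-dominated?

P1: dominated by P2 (risk 10≤10, cost 44≤269, time 18≤30).
P2: not dominated (best cost).
P3: dominated by P9 (risk 5≤5, cost 110≤110, time 22≤29).
P4: not dominated.
P5: not dominated.
P6: not dominated.
P7: not dominated.
P8: not dominated (best risk).
P9: not dominated.

P2, P4, P5, P6, P7, P8, P9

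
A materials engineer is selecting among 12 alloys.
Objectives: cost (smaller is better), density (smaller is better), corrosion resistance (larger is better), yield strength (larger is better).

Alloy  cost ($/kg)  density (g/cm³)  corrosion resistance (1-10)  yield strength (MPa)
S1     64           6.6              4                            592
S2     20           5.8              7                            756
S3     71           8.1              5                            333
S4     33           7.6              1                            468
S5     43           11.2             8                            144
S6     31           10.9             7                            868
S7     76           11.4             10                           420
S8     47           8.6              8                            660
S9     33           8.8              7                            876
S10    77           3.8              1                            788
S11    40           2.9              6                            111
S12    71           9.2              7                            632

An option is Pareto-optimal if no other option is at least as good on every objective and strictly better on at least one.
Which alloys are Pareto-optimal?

S1: dominated by S2 (cost 20≤64, density 5.8≤6.6, corrosion resistance 7≥4, yield strength 756≥592).
S2: not dominated (best cost).
S3: dominated by S2 (cost 20≤71, density 5.8≤8.1, corrosion resistance 7≥5, yield strength 756≥333).
S4: dominated by S2 (cost 20≤33, density 5.8≤7.6, corrosion resistance 7≥1, yield strength 756≥468).
S5: not dominated.
S6: not dominated.
S7: not dominated (best corrosion resistance).
S8: not dominated.
S9: not dominated (best yield strength).
S10: not dominated.
S11: not dominated (best density).
S12: dominated by S2 (cost 20≤71, density 5.8≤9.2, corrosion resistance 7≥7, yield strength 756≥632).

S2, S5, S6, S7, S8, S9, S10, S11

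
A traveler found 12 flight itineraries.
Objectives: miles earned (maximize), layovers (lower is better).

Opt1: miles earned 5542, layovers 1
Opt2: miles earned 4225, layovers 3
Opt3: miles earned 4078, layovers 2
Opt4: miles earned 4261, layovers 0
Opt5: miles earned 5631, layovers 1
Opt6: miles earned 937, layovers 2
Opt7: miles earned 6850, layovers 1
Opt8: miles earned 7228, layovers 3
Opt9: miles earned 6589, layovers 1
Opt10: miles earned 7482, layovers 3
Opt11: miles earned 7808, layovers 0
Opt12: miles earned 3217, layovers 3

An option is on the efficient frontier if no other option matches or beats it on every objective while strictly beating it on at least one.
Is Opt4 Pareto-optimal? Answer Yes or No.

Opt11 vs Opt4: miles earned 7808≥4261, layovers 0≤0 — Opt11 is at least as good on every objective and strictly better on at least one, so Opt11 dominates Opt4.

No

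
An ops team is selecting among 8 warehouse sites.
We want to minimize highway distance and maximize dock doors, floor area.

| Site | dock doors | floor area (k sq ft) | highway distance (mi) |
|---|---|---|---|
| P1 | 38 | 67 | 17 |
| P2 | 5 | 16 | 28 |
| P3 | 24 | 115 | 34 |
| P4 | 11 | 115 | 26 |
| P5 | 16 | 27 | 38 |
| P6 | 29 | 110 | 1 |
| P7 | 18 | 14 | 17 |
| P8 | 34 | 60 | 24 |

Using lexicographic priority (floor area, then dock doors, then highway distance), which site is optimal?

P3

First maximize floor area: best is 115, kept {P3, P4}.
Then maximize dock doors: best is 24, kept {P3}.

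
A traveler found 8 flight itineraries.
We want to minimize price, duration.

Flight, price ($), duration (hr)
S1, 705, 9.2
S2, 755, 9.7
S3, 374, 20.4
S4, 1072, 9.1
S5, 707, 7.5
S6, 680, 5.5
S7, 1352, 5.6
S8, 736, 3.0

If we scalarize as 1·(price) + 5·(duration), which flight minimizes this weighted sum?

S3

S1: 1·705 + 5·9.2 = 751.0
S2: 1·755 + 5·9.7 = 803.5
S3: 1·374 + 5·20.4 = 476.0
S4: 1·1072 + 5·9.1 = 1117.5
S5: 1·707 + 5·7.5 = 744.5
S6: 1·680 + 5·5.5 = 707.5
S7: 1·1352 + 5·5.6 = 1380.0
S8: 1·736 + 5·3.0 = 751.0
Lowest: S3 at 476.0.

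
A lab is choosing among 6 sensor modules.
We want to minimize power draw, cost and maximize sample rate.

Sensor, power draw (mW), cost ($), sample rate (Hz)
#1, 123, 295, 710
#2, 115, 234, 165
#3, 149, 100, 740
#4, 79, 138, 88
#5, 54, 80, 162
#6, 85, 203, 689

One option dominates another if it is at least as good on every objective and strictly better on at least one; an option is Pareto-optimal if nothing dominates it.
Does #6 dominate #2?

Yes

#6 vs #2: power draw 85≤115, cost 203≤234, sample rate 689≥165 — #6 is at least as good on every objective with at least one strict improvement.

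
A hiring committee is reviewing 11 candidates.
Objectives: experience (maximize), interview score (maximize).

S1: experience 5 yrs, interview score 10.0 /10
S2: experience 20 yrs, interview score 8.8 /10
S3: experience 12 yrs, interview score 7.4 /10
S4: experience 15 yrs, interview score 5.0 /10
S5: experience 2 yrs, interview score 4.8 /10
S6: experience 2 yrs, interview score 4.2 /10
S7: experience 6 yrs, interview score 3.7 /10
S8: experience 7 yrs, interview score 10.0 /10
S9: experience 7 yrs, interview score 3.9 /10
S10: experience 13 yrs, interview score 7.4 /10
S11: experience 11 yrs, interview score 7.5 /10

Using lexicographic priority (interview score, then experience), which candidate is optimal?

First maximize interview score: best is 10.0, kept {S1, S8}.
Then maximize experience: best is 7, kept {S8}.

S8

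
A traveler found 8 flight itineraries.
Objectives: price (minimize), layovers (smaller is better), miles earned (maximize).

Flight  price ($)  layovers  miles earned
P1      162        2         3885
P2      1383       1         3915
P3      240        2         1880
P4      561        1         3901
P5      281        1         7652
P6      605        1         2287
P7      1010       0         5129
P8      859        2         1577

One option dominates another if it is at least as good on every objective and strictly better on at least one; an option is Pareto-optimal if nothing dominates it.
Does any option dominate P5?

P1: worse on layovers (2 vs 1).
P2: worse on price (1383 vs 281).
P3: worse on layovers (2 vs 1).
P4: worse on price (561 vs 281).
P6: worse on price (605 vs 281).
P7: worse on price (1010 vs 281).
P8: worse on price (859 vs 281).
No option is at least as good as P5 on every objective and strictly better on one.

No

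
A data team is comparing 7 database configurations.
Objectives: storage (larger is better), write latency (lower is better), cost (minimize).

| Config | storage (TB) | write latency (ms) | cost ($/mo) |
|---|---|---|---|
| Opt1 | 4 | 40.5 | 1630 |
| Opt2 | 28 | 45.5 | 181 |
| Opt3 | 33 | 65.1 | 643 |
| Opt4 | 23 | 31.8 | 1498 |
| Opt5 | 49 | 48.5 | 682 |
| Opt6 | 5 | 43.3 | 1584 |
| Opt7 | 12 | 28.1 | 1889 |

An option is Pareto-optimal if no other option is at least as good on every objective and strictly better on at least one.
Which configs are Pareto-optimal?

Opt2, Opt3, Opt4, Opt5, Opt7

Opt1: dominated by Opt4 (storage 23≥4, write latency 31.8≤40.5, cost 1498≤1630).
Opt2: not dominated (best cost).
Opt3: not dominated.
Opt4: not dominated.
Opt5: not dominated (best storage).
Opt6: dominated by Opt4 (storage 23≥5, write latency 31.8≤43.3, cost 1498≤1584).
Opt7: not dominated (best write latency).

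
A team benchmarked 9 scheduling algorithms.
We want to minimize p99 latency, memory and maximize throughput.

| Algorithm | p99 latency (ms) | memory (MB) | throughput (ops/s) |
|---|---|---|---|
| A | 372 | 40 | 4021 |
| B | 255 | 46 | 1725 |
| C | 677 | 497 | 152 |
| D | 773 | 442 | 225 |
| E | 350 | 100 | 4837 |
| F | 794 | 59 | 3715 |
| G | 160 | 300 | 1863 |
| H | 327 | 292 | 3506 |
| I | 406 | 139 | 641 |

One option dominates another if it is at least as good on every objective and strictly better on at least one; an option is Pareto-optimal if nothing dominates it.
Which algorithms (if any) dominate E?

A: worse on p99 latency (372 vs 350).
B: worse on throughput (1725 vs 4837).
C: worse on p99 latency (677 vs 350).
D: worse on p99 latency (773 vs 350).
F: worse on p99 latency (794 vs 350).
G: worse on memory (300 vs 100).
H: worse on memory (292 vs 100).
I: worse on p99 latency (406 vs 350).
No option dominates E.

none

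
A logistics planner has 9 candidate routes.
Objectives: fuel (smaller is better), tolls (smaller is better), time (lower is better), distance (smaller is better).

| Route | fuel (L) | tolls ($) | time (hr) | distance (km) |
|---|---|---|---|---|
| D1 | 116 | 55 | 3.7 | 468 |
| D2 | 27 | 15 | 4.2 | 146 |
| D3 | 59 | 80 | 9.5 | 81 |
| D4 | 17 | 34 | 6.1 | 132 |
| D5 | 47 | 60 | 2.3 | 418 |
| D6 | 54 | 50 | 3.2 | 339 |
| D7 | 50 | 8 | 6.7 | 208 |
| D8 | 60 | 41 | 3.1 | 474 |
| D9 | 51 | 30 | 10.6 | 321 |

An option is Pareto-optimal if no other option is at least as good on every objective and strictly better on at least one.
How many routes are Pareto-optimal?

7

D1: dominated by D6 (fuel 54≤116, tolls 50≤55, time 3.2≤3.7, distance 339≤468).
D2: not dominated.
D3: not dominated (best distance).
D4: not dominated (best fuel).
D5: not dominated (best time).
D6: not dominated.
D7: not dominated (best tolls).
D8: not dominated.
D9: dominated by D2 (fuel 27≤51, tolls 15≤30, time 4.2≤10.6, distance 146≤321).
Pareto-optimal: D2, D3, D4, D5, D6, D7, D8 → 7.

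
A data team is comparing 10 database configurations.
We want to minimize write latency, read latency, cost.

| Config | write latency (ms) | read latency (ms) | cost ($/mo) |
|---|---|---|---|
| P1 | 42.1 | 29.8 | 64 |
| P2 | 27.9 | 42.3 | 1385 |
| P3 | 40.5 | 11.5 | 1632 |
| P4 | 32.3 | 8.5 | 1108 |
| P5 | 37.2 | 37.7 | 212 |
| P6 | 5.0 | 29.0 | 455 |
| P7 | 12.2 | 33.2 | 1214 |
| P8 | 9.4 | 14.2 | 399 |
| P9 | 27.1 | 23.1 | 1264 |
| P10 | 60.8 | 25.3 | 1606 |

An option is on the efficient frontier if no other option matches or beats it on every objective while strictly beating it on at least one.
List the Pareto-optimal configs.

P1: not dominated (best cost).
P2: dominated by P6 (write latency 5.0≤27.9, read latency 29.0≤42.3, cost 455≤1385).
P3: dominated by P4 (write latency 32.3≤40.5, read latency 8.5≤11.5, cost 1108≤1632).
P4: not dominated (best read latency).
P5: not dominated.
P6: not dominated (best write latency).
P7: dominated by P6 (write latency 5.0≤12.2, read latency 29.0≤33.2, cost 455≤1214).
P8: not dominated.
P9: dominated by P8 (write latency 9.4≤27.1, read latency 14.2≤23.1, cost 399≤1264).
P10: dominated by P4 (write latency 32.3≤60.8, read latency 8.5≤25.3, cost 1108≤1606).

P1, P4, P5, P6, P8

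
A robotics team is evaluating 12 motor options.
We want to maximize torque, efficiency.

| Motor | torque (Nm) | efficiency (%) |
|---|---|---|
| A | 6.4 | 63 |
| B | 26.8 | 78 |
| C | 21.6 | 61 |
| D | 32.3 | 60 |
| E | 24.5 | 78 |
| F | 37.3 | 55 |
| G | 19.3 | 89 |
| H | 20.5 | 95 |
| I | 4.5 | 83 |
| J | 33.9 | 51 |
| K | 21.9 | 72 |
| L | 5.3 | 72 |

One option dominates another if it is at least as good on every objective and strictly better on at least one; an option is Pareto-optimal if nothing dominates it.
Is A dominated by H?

Yes

H vs A: torque 20.5≥6.4, efficiency 95≥63 — H is at least as good on every objective with at least one strict improvement.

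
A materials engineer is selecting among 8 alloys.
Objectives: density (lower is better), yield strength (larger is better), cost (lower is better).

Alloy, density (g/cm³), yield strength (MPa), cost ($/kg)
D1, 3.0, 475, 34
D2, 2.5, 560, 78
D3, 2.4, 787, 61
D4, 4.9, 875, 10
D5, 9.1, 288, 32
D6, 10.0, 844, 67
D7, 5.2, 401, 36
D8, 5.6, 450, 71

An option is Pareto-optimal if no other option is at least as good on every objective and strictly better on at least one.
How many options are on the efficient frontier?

3

D1: not dominated.
D2: dominated by D3 (density 2.4≤2.5, yield strength 787≥560, cost 61≤78).
D3: not dominated (best density).
D4: not dominated (best yield strength).
D5: dominated by D4 (density 4.9≤9.1, yield strength 875≥288, cost 10≤32).
D6: dominated by D4 (density 4.9≤10.0, yield strength 875≥844, cost 10≤67).
D7: dominated by D1 (density 3.0≤5.2, yield strength 475≥401, cost 34≤36).
D8: dominated by D1 (density 3.0≤5.6, yield strength 475≥450, cost 34≤71).
Pareto-optimal: D1, D3, D4 → 3.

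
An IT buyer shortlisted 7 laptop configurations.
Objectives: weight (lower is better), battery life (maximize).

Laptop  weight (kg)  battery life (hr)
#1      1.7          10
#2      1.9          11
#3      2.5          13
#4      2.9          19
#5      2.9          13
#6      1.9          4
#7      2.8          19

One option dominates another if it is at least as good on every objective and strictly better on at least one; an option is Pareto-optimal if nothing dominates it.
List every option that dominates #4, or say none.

#7: weight 2.8≤2.9, battery life 19≥19 — dominates #4.
Others (#1, #2, #3, #5, #6) are each worse than #4 on at least one objective.

#7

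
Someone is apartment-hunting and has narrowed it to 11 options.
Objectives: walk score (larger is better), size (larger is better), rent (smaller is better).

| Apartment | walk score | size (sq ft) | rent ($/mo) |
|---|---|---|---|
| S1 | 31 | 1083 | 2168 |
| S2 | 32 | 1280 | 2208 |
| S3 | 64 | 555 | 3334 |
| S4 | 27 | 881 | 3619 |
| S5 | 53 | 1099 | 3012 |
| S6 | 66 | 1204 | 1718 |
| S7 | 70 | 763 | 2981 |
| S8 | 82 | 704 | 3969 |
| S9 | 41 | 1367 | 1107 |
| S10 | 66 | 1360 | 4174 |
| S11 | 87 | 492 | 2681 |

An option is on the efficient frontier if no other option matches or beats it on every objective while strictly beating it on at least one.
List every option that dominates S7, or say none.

S1: worse on walk score (31 vs 70).
S2: worse on walk score (32 vs 70).
S3: worse on walk score (64 vs 70).
S4: worse on walk score (27 vs 70).
S5: worse on walk score (53 vs 70).
S6: worse on walk score (66 vs 70).
S8: worse on size (704 vs 763).
S9: worse on walk score (41 vs 70).
S10: worse on walk score (66 vs 70).
S11: worse on size (492 vs 763).
No option dominates S7.

none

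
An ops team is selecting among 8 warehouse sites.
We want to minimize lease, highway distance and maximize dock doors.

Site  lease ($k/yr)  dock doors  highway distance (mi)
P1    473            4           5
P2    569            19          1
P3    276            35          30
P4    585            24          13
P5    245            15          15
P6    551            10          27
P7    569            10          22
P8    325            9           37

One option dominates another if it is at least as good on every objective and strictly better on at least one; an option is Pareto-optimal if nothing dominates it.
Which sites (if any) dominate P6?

P5

P5: lease 245≤551, dock doors 15≥10, highway distance 15≤27 — dominates P6.
Others (P1, P2, P3, P4, P7, P8) are each worse than P6 on at least one objective.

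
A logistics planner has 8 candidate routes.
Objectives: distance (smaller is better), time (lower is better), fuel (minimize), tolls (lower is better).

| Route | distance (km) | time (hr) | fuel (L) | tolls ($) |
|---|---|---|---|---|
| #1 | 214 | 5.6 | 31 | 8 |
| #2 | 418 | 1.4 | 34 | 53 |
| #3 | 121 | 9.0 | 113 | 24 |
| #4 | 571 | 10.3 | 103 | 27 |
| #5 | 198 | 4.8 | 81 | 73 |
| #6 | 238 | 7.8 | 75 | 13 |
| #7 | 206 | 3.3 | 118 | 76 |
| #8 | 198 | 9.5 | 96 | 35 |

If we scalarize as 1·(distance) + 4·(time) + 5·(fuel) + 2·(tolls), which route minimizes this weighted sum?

#1

#1: 1·214 + 4·5.6 + 5·31 + 2·8 = 407.4
#2: 1·418 + 4·1.4 + 5·34 + 2·53 = 699.6
#3: 1·121 + 4·9.0 + 5·113 + 2·24 = 770.0
#4: 1·571 + 4·10.3 + 5·103 + 2·27 = 1181.2
#5: 1·198 + 4·4.8 + 5·81 + 2·73 = 768.2
#6: 1·238 + 4·7.8 + 5·75 + 2·13 = 670.2
#7: 1·206 + 4·3.3 + 5·118 + 2·76 = 961.2
#8: 1·198 + 4·9.5 + 5·96 + 2·35 = 786.0
Lowest: #1 at 407.4.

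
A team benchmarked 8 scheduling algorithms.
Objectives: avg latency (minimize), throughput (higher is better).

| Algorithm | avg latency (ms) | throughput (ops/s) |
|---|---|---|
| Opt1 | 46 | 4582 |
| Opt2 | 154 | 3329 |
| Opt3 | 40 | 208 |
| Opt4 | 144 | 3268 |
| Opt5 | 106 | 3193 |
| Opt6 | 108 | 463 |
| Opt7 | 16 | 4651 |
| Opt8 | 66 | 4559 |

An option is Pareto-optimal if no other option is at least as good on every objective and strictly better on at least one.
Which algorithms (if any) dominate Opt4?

Opt1: avg latency 46≤144, throughput 4582≥3268 — dominates Opt4.
Opt7: avg latency 16≤144, throughput 4651≥3268 — dominates Opt4.
Opt8: avg latency 66≤144, throughput 4559≥3268 — dominates Opt4.
Others (Opt2, Opt3, Opt5, Opt6) are each worse than Opt4 on at least one objective.

Opt1, Opt7, Opt8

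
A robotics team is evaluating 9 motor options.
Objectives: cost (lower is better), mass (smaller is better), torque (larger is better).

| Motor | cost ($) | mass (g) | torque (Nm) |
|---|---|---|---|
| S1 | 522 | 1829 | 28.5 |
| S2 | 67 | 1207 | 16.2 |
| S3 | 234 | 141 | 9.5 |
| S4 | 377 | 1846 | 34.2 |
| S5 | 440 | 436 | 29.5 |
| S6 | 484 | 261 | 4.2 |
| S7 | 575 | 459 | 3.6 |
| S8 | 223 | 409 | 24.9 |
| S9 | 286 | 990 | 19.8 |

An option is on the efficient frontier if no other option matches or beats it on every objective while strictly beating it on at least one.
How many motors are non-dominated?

5

S1: dominated by S5 (cost 440≤522, mass 436≤1829, torque 29.5≥28.5).
S2: not dominated (best cost).
S3: not dominated (best mass).
S4: not dominated (best torque).
S5: not dominated.
S6: dominated by S3 (cost 234≤484, mass 141≤261, torque 9.5≥4.2).
S7: dominated by S3 (cost 234≤575, mass 141≤459, torque 9.5≥3.6).
S8: not dominated.
S9: dominated by S8 (cost 223≤286, mass 409≤990, torque 24.9≥19.8).
Pareto-optimal: S2, S3, S4, S5, S8 → 5.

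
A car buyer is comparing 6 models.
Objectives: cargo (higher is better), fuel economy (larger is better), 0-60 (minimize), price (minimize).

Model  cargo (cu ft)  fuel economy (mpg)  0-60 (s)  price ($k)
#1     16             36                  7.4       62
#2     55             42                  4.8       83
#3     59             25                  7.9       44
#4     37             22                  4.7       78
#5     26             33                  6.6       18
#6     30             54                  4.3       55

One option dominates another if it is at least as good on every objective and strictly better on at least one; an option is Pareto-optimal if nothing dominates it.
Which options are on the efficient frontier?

#1: dominated by #6 (cargo 30≥16, fuel economy 54≥36, 0-60 4.3≤7.4, price 55≤62).
#2: not dominated.
#3: not dominated (best cargo).
#4: not dominated.
#5: not dominated (best price).
#6: not dominated (best fuel economy).

#2, #3, #4, #5, #6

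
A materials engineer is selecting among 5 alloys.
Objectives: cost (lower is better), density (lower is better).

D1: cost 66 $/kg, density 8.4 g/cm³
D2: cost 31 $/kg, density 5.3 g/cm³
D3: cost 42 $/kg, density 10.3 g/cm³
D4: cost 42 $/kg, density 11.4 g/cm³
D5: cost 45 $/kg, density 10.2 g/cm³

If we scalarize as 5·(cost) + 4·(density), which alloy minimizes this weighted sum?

D2

D1: 5·66 + 4·8.4 = 363.6
D2: 5·31 + 4·5.3 = 176.2
D3: 5·42 + 4·10.3 = 251.2
D4: 5·42 + 4·11.4 = 255.6
D5: 5·45 + 4·10.2 = 265.8
Lowest: D2 at 176.2.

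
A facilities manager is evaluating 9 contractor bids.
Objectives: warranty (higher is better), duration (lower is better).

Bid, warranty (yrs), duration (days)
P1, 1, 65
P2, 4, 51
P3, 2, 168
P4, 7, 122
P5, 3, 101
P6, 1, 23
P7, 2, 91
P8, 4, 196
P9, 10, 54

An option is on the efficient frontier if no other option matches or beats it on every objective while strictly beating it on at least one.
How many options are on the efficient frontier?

P1: dominated by P2 (warranty 4≥1, duration 51≤65).
P2: not dominated.
P3: dominated by P2 (warranty 4≥2, duration 51≤168).
P4: dominated by P9 (warranty 10≥7, duration 54≤122).
P5: dominated by P2 (warranty 4≥3, duration 51≤101).
P6: not dominated (best duration).
P7: dominated by P2 (warranty 4≥2, duration 51≤91).
P8: dominated by P2 (warranty 4≥4, duration 51≤196).
P9: not dominated (best warranty).
Pareto-optimal: P2, P6, P9 → 3.

3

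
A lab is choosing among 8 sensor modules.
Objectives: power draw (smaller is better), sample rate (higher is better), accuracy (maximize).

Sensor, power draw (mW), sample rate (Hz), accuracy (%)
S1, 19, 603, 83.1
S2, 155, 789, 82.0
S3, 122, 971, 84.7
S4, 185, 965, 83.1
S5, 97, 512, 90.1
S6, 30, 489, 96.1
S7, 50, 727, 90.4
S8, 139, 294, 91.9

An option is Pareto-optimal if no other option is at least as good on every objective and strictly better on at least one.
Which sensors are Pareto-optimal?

S1: not dominated (best power draw).
S2: dominated by S3 (power draw 122≤155, sample rate 971≥789, accuracy 84.7≥82.0).
S3: not dominated (best sample rate).
S4: dominated by S3 (power draw 122≤185, sample rate 971≥965, accuracy 84.7≥83.1).
S5: dominated by S7 (power draw 50≤97, sample rate 727≥512, accuracy 90.4≥90.1).
S6: not dominated (best accuracy).
S7: not dominated.
S8: dominated by S6 (power draw 30≤139, sample rate 489≥294, accuracy 96.1≥91.9).

S1, S3, S6, S7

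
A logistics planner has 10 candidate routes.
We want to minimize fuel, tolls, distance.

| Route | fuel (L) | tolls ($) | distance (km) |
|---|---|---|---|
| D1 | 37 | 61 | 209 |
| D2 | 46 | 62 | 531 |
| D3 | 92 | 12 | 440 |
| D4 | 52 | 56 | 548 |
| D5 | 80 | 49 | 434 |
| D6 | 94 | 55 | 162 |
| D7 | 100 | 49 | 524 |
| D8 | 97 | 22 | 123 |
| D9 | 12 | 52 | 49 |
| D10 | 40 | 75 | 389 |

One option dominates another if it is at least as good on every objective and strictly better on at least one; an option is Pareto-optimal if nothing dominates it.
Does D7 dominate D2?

No

D7 vs D2: D7 is worse on fuel (100 vs 46), so it does not dominate D2.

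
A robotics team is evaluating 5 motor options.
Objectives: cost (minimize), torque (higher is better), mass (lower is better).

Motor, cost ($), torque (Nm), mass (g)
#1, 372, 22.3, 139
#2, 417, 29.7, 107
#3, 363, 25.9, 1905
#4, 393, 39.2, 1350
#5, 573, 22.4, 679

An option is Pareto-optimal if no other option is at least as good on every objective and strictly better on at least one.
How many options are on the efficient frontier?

4

#1: not dominated.
#2: not dominated (best mass).
#3: not dominated (best cost).
#4: not dominated (best torque).
#5: dominated by #2 (cost 417≤573, torque 29.7≥22.4, mass 107≤679).
Pareto-optimal: #1, #2, #3, #4 → 4.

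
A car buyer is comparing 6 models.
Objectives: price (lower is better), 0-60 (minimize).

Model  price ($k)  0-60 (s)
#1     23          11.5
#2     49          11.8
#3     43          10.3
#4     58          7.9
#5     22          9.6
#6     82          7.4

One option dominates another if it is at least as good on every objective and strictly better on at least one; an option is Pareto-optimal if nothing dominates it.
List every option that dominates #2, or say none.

#1: price 23≤49, 0-60 11.5≤11.8 — dominates #2.
#3: price 43≤49, 0-60 10.3≤11.8 — dominates #2.
#5: price 22≤49, 0-60 9.6≤11.8 — dominates #2.
Others (#4, #6) are each worse than #2 on at least one objective.

#1, #3, #5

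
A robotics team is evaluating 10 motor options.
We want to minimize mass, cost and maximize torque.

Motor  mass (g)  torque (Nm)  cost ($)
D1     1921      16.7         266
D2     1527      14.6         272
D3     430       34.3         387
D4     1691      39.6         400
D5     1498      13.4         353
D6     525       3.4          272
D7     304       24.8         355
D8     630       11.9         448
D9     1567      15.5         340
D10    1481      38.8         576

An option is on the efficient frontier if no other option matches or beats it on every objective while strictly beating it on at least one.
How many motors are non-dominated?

D1: not dominated (best cost).
D2: not dominated.
D3: not dominated.
D4: not dominated (best torque).
D5: not dominated.
D6: not dominated.
D7: not dominated (best mass).
D8: dominated by D3 (mass 430≤630, torque 34.3≥11.9, cost 387≤448).
D9: not dominated.
D10: not dominated.
Pareto-optimal: D1, D2, D3, D4, D5, D6, D7, D9, D10 → 9.

9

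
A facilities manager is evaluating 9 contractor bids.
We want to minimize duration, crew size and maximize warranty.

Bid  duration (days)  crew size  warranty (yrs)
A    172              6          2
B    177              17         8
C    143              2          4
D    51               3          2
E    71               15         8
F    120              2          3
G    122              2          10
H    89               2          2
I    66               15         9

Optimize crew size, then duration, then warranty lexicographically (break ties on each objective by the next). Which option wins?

First minimize crew size: best is 2, kept {C, F, G, H}.
Then minimize duration: best is 89, kept {H}.

H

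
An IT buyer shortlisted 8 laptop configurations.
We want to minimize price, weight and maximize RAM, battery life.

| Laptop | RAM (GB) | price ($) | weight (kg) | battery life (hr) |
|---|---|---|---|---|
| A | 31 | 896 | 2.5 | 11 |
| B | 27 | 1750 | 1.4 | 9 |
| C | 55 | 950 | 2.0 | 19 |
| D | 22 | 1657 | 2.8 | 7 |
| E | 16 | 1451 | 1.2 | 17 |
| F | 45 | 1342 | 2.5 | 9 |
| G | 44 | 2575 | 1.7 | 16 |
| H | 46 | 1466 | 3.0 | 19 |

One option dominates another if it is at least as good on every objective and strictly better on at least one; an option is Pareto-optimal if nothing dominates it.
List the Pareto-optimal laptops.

A: not dominated (best price).
B: not dominated.
C: not dominated (best RAM).
D: dominated by A (RAM 31≥22, price 896≤1657, weight 2.5≤2.8, battery life 11≥7).
E: not dominated (best weight).
F: dominated by C (RAM 55≥45, price 950≤1342, weight 2.0≤2.5, battery life 19≥9).
G: not dominated.
H: dominated by C (RAM 55≥46, price 950≤1466, weight 2.0≤3.0, battery life 19≥19).

A, B, C, E, G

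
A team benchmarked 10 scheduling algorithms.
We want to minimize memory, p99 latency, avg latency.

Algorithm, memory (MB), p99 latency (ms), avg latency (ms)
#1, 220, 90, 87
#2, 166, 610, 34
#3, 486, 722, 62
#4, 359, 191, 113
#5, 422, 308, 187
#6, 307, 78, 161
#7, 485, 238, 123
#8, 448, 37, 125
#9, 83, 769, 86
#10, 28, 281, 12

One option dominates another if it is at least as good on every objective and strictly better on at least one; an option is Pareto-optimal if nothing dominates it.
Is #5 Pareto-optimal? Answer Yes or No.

#1 vs #5: memory 220≤422, p99 latency 90≤308, avg latency 87≤187 — #1 is at least as good on every objective and strictly better on at least one, so #1 dominates #5.

No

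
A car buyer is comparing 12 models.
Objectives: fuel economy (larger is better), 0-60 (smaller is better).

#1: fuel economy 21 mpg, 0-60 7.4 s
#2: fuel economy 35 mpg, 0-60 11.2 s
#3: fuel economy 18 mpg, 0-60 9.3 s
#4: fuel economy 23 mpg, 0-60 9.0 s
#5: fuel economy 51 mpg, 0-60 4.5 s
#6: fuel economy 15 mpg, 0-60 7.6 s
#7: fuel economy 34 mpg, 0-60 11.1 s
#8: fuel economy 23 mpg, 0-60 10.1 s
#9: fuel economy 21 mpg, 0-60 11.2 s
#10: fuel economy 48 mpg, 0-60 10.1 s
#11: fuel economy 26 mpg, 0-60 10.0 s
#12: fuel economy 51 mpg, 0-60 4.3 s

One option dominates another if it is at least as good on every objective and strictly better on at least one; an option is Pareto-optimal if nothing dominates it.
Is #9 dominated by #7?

Yes

#7 vs #9: fuel economy 34≥21, 0-60 11.1≤11.2 — #7 is at least as good on every objective with at least one strict improvement.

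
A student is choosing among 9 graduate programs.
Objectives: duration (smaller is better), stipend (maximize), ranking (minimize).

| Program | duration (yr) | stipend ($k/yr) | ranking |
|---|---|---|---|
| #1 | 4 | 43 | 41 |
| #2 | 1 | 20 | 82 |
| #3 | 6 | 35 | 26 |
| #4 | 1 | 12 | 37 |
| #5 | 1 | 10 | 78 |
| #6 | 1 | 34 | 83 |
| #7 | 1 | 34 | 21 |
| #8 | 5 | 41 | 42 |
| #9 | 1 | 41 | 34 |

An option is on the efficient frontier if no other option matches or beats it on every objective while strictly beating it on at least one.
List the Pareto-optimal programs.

#1, #3, #7, #9

#1: not dominated (best stipend).
#2: dominated by #7 (duration 1≤1, stipend 34≥20, ranking 21≤82).
#3: not dominated.
#4: dominated by #7 (duration 1≤1, stipend 34≥12, ranking 21≤37).
#5: dominated by #4 (duration 1≤1, stipend 12≥10, ranking 37≤78).
#6: dominated by #7 (duration 1≤1, stipend 34≥34, ranking 21≤83).
#7: not dominated (best ranking).
#8: dominated by #1 (duration 4≤5, stipend 43≥41, ranking 41≤42).
#9: not dominated.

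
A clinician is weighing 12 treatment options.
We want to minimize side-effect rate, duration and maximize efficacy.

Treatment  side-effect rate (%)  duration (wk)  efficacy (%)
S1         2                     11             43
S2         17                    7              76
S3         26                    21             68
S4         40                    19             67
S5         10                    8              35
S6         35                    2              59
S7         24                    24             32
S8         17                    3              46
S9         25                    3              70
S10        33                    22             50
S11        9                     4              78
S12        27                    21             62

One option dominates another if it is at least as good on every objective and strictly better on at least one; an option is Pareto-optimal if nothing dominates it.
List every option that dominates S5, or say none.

S11: side-effect rate 9≤10, duration 4≤8, efficacy 78≥35 — dominates S5.
Others (S1, S2, S3, S4, S6, S7, S8, S9, S10, S12) are each worse than S5 on at least one objective.

S11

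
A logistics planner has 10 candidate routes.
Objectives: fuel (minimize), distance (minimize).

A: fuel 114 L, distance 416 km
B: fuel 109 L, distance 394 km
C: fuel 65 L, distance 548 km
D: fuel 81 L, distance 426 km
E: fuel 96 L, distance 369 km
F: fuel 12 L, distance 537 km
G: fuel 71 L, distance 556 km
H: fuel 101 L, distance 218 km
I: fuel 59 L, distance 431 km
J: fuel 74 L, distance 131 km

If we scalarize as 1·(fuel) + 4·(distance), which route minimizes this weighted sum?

J

A: 1·114 + 4·416 = 1778
B: 1·109 + 4·394 = 1685
C: 1·65 + 4·548 = 2257
D: 1·81 + 4·426 = 1785
E: 1·96 + 4·369 = 1572
F: 1·12 + 4·537 = 2160
G: 1·71 + 4·556 = 2295
H: 1·101 + 4·218 = 973
I: 1·59 + 4·431 = 1783
J: 1·74 + 4·131 = 598
Lowest: J at 598.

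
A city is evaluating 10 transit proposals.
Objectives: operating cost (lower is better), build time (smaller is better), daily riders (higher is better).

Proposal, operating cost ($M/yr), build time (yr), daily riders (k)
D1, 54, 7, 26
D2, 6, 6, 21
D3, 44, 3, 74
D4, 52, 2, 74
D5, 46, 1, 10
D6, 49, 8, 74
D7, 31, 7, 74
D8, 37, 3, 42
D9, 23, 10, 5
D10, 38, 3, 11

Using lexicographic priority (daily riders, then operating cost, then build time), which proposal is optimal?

First maximize daily riders: best is 74, kept {D3, D4, D6, D7}.
Then minimize operating cost: best is 31, kept {D7}.

D7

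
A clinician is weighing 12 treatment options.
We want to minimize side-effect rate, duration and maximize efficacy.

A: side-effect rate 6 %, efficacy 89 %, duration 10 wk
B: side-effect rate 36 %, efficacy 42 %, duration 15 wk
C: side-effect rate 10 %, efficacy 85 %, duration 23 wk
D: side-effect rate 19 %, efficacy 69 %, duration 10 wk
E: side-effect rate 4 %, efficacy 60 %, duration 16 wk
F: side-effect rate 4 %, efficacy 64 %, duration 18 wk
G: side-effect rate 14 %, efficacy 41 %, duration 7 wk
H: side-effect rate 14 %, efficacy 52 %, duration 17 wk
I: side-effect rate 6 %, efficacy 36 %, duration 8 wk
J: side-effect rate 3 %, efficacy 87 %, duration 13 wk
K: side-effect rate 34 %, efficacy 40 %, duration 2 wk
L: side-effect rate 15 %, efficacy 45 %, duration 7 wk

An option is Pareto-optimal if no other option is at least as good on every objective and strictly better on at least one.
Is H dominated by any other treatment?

A vs H: side-effect rate 6≤14, efficacy 89≥52, duration 10≤17 — A is at least as good on every objective and strictly better on at least one, so A dominates H.

Yes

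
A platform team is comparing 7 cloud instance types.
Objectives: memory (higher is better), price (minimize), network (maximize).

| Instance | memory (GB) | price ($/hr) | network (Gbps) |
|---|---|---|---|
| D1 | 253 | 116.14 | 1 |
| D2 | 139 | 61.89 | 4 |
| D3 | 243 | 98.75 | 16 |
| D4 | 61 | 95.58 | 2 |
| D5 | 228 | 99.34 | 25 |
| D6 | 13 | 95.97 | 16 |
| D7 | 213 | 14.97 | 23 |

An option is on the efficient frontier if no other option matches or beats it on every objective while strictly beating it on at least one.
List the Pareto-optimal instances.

D1, D3, D5, D7

D1: not dominated (best memory).
D2: dominated by D7 (memory 213≥139, price 14.97≤61.89, network 23≥4).
D3: not dominated.
D4: dominated by D2 (memory 139≥61, price 61.89≤95.58, network 4≥2).
D5: not dominated (best network).
D6: dominated by D7 (memory 213≥13, price 14.97≤95.97, network 23≥16).
D7: not dominated (best price).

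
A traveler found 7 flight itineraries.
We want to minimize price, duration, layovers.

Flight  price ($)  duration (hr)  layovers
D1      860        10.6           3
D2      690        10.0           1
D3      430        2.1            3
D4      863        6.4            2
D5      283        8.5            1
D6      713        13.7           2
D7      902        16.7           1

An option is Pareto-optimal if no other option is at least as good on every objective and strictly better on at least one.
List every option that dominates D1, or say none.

D2: price 690≤860, duration 10.0≤10.6, layovers 1≤3 — dominates D1.
D3: price 430≤860, duration 2.1≤10.6, layovers 3≤3 — dominates D1.
D5: price 283≤860, duration 8.5≤10.6, layovers 1≤3 — dominates D1.
Others (D4, D6, D7) are each worse than D1 on at least one objective.

D2, D3, D5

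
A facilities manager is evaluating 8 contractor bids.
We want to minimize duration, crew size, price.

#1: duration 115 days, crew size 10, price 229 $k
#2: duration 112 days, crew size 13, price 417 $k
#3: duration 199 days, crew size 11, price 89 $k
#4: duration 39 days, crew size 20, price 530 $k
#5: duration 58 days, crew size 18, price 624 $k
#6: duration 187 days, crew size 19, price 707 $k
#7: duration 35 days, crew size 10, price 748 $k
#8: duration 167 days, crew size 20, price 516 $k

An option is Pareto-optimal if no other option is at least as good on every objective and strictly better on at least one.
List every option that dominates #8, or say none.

#1: duration 115≤167, crew size 10≤20, price 229≤516 — dominates #8.
#2: duration 112≤167, crew size 13≤20, price 417≤516 — dominates #8.
Others (#3, #4, #5, #6, #7) are each worse than #8 on at least one objective.

#1, #2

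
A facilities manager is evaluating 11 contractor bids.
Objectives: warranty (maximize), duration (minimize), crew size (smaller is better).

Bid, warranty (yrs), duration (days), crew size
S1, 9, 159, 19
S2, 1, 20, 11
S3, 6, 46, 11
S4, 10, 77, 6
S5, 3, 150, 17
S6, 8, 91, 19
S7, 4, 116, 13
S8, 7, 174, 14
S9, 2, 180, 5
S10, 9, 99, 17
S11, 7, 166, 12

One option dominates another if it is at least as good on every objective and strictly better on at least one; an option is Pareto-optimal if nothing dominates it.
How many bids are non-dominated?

S1: dominated by S4 (warranty 10≥9, duration 77≤159, crew size 6≤19).
S2: not dominated (best duration).
S3: not dominated.
S4: not dominated (best warranty).
S5: dominated by S3 (warranty 6≥3, duration 46≤150, crew size 11≤17).
S6: dominated by S4 (warranty 10≥8, duration 77≤91, crew size 6≤19).
S7: dominated by S3 (warranty 6≥4, duration 46≤116, crew size 11≤13).
S8: dominated by S4 (warranty 10≥7, duration 77≤174, crew size 6≤14).
S9: not dominated (best crew size).
S10: dominated by S4 (warranty 10≥9, duration 77≤99, crew size 6≤17).
S11: dominated by S4 (warranty 10≥7, duration 77≤166, crew size 6≤12).
Pareto-optimal: S2, S3, S4, S9 → 4.

4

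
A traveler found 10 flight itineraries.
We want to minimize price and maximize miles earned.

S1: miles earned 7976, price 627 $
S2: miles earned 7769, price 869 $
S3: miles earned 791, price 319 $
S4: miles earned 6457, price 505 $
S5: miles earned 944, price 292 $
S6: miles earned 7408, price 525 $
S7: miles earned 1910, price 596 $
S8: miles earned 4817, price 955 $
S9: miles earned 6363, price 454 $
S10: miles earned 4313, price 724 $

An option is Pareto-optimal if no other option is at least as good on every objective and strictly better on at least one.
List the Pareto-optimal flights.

S1: not dominated (best miles earned).
S2: dominated by S1 (miles earned 7976≥7769, price 627≤869).
S3: dominated by S5 (miles earned 944≥791, price 292≤319).
S4: not dominated.
S5: not dominated (best price).
S6: not dominated.
S7: dominated by S4 (miles earned 6457≥1910, price 505≤596).
S8: dominated by S1 (miles earned 7976≥4817, price 627≤955).
S9: not dominated.
S10: dominated by S1 (miles earned 7976≥4313, price 627≤724).

S1, S4, S5, S6, S9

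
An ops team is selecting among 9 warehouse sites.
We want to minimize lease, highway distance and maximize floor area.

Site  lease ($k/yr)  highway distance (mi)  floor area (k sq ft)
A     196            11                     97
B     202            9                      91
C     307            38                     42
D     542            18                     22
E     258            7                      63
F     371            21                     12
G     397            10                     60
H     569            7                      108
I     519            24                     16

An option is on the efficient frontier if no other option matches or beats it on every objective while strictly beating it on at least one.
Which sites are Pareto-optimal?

A, B, E, H

A: not dominated (best lease).
B: not dominated.
C: dominated by A (lease 196≤307, highway distance 11≤38, floor area 97≥42).
D: dominated by A (lease 196≤542, highway distance 11≤18, floor area 97≥22).
E: not dominated.
F: dominated by A (lease 196≤371, highway distance 11≤21, floor area 97≥12).
G: dominated by B (lease 202≤397, highway distance 9≤10, floor area 91≥60).
H: not dominated (best floor area).
I: dominated by A (lease 196≤519, highway distance 11≤24, floor area 97≥16).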